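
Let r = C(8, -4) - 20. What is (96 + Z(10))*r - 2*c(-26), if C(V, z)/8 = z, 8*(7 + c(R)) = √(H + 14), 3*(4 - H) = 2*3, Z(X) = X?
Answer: -5499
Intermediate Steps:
H = 2 (H = 4 - 2*3/3 = 4 - ⅓*6 = 4 - 2 = 2)
c(R) = -13/2 (c(R) = -7 + √(2 + 14)/8 = -7 + √16/8 = -7 + (⅛)*4 = -7 + ½ = -13/2)
C(V, z) = 8*z
r = -52 (r = 8*(-4) - 20 = -32 - 20 = -52)
(96 + Z(10))*r - 2*c(-26) = (96 + 10)*(-52) - 2*(-13/2) = 106*(-52) + 13 = -5512 + 13 = -5499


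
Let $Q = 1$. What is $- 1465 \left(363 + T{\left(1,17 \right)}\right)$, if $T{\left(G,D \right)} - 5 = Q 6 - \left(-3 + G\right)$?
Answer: $-550840$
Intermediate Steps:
$T{\left(G,D \right)} = 14 - G$ ($T{\left(G,D \right)} = 5 + \left(1 \cdot 6 - \left(-3 + G\right)\right) = 5 + \left(6 - \left(-3 + G\right)\right) = 5 - \left(-9 + G\right) = 14 - G$)
$- 1465 \left(363 + T{\left(1,17 \right)}\right) = - 1465 \left(363 + \left(14 - 1\right)\right) = - 1465 \left(363 + 13\right) = \left(-1465\right) 376 = -550840$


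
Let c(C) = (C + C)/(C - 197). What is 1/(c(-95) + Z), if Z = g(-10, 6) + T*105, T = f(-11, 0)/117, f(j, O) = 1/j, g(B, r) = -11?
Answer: -62634/653329 ≈ -0.095869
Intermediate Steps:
T = -1/1287 (T = 1/(-11*117) = -1/11*1/117 = -1/1287 ≈ -0.00077700)
Z = -4754/429 (Z = -11 - 1/1287*105 = -11 - 35/429 = -4754/429 ≈ -11.082)
c(C) = 2*C/(-197 + C) (c(C) = (2*C)/(-197 + C) = 2*C/(-197 + C))
1/(c(-95) + Z) = 1/(2*(-95)/(-197 - 95) - 4754/429) = 1/(2*(-95)/(-292) - 4754/429) = 1/(2*(-95)*(-1/292) - 4754/429) = 1/(95/146 - 4754/429) = 1/(-653329/62634) = -62634/653329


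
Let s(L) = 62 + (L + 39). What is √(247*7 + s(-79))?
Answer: √1751 ≈ 41.845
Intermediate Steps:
s(L) = 101 + L (s(L) = 62 + (39 + L) = 101 + L)
√(247*7 + s(-79)) = √(247*7 + (101 - 79)) = √(1729 + 22) = √1751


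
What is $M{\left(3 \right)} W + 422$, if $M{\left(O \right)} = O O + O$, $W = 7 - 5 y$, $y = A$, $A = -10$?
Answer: $1106$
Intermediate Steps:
$y = -10$
$W = 57$ ($W = 7 - -50 = 7 + 50 = 57$)
$M{\left(O \right)} = O + O^{2}$ ($M{\left(O \right)} = O^{2} + O = O + O^{2}$)
$M{\left(3 \right)} W + 422 = 3 \left(1 + 3\right) 57 + 422 = 3 \cdot 4 \cdot 57 + 422 = 12 \cdot 57 + 422 = 684 + 422 = 1106$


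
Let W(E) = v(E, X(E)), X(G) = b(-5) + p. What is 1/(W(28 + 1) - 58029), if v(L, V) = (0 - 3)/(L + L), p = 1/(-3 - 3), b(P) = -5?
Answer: -58/3365685 ≈ -1.7233e-5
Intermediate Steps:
p = -1/6 (p = 1/(-6) = -1/6 ≈ -0.16667)
X(G) = -31/6 (X(G) = -5 - 1/6 = -31/6)
v(L, V) = -3/(2*L) (v(L, V) = -3*1/(2*L) = -3/(2*L))
W(E) = -3/(2*E)
1/(W(28 + 1) - 58029) = 1/(-3/(2*(28 + 1)) - 58029) = 1/(-3/2/29 - 58029) = 1/(-3/2*1/29 - 58029) = 1/(-3/58 - 58029) = 1/(-3365685/58) = -58/3365685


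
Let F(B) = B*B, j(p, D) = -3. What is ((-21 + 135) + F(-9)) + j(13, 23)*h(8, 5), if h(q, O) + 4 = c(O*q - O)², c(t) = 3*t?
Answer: -32868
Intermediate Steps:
F(B) = B²
h(q, O) = -4 + (-3*O + 3*O*q)² (h(q, O) = -4 + (3*(O*q - O))² = -4 + (3*(-O + O*q))² = -4 + (-3*O + 3*O*q)²)
((-21 + 135) + F(-9)) + j(13, 23)*h(8, 5) = ((-21 + 135) + (-9)²) - 3*(-4 + 9*5²*(-1 + 8)²) = (114 + 81) - 3*(-4 + 9*25*7²) = 195 - 3*(-4 + 9*25*49) = 195 - 3*(-4 + 11025) = 195 - 3*11021 = 195 - 33063 = -32868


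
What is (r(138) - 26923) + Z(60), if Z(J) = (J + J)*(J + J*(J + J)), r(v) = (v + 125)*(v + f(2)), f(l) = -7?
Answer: 878730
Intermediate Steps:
r(v) = (-7 + v)*(125 + v) (r(v) = (v + 125)*(v - 7) = (125 + v)*(-7 + v) = (-7 + v)*(125 + v))
Z(J) = 2*J*(J + 2*J²) (Z(J) = (2*J)*(J + J*(2*J)) = (2*J)*(J + 2*J²) = 2*J*(J + 2*J²))
(r(138) - 26923) + Z(60) = ((-875 + 138² + 118*138) - 26923) + 60²*(2 + 4*60) = ((-875 + 19044 + 16284) - 26923) + 3600*(2 + 240) = (34453 - 26923) + 3600*242 = 7530 + 871200 = 878730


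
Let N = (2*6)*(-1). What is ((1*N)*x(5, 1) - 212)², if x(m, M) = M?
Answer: 50176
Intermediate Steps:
N = -12 (N = 12*(-1) = -12)
((1*N)*x(5, 1) - 212)² = ((1*(-12))*1 - 212)² = (-12*1 - 212)² = (-12 - 212)² = (-224)² = 50176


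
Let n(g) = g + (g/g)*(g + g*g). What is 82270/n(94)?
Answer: 41135/4512 ≈ 9.1168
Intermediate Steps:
n(g) = g² + 2*g (n(g) = g + 1*(g + g²) = g + (g + g²) = g² + 2*g)
82270/n(94) = 82270/((94*(2 + 94))) = 82270/((94*96)) = 82270/9024 = 82270*(1/9024) = 41135/4512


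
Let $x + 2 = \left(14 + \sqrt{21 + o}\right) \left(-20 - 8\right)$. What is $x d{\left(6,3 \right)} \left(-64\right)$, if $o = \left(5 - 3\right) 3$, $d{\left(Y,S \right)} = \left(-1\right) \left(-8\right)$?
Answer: $201728 + 43008 \sqrt{3} \approx 2.7622 \cdot 10^{5}$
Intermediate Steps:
$d{\left(Y,S \right)} = 8$
$o = 6$ ($o = 2 \cdot 3 = 6$)
$x = -394 - 84 \sqrt{3}$ ($x = -2 + \left(14 + \sqrt{21 + 6}\right) \left(-20 - 8\right) = -2 + \left(14 + \sqrt{27}\right) \left(-28\right) = -2 + \left(14 + 3 \sqrt{3}\right) \left(-28\right) = -2 - \left(392 + 84 \sqrt{3}\right) = -394 - 84 \sqrt{3} \approx -539.49$)
$x d{\left(6,3 \right)} \left(-64\right) = \left(-394 - 84 \sqrt{3}\right) 8 \left(-64\right) = \left(-3152 - 672 \sqrt{3}\right) \left(-64\right) = 201728 + 43008 \sqrt{3}$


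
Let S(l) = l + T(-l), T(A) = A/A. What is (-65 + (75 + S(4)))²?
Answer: 225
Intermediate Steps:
T(A) = 1
S(l) = 1 + l (S(l) = l + 1 = 1 + l)
(-65 + (75 + S(4)))² = (-65 + (75 + (1 + 4)))² = (-65 + (75 + 5))² = (-65 + 80)² = 15² = 225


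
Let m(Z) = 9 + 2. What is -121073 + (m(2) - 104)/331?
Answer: -40075256/331 ≈ -1.2107e+5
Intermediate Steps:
m(Z) = 11
-121073 + (m(2) - 104)/331 = -121073 + (11 - 104)/331 = -121073 + (1/331)*(-93) = -121073 - 93/331 = -40075256/331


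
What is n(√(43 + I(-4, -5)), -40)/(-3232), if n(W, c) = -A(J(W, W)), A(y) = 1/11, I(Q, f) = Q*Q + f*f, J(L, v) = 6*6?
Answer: 1/35552 ≈ 2.8128e-5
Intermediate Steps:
J(L, v) = 36
I(Q, f) = Q² + f²
A(y) = 1/11
n(W, c) = -1/11 (n(W, c) = -1*1/11 = -1/11)
n(√(43 + I(-4, -5)), -40)/(-3232) = -1/11/(-3232) = -1/11*(-1/3232) = 1/35552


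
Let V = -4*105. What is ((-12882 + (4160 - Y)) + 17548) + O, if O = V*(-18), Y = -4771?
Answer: 21157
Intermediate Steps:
V = -420
O = 7560 (O = -420*(-18) = 7560)
((-12882 + (4160 - Y)) + 17548) + O = ((-12882 + (4160 - 1*(-4771))) + 17548) + 7560 = ((-12882 + (4160 + 4771)) + 17548) + 7560 = ((-12882 + 8931) + 17548) + 7560 = (-3951 + 17548) + 7560 = 13597 + 7560 = 21157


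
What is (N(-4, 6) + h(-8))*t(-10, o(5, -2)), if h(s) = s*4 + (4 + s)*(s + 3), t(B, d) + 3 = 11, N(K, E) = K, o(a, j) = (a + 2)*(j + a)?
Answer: -128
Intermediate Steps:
o(a, j) = (2 + a)*(a + j)
t(B, d) = 8 (t(B, d) = -3 + 11 = 8)
h(s) = 4*s + (3 + s)*(4 + s) (h(s) = 4*s + (4 + s)*(3 + s) = 4*s + (3 + s)*(4 + s))
(N(-4, 6) + h(-8))*t(-10, o(5, -2)) = (-4 + (12 + (-8)² + 11*(-8)))*8 = (-4 + (12 + 64 - 88))*8 = (-4 - 12)*8 = -16*8 = -128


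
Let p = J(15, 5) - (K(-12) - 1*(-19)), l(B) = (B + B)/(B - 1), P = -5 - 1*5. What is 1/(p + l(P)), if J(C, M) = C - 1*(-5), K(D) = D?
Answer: 11/163 ≈ 0.067485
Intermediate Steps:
P = -10 (P = -5 - 5 = -10)
J(C, M) = 5 + C (J(C, M) = C + 5 = 5 + C)
l(B) = 2*B/(-1 + B) (l(B) = (2*B)/(-1 + B) = 2*B/(-1 + B))
p = 13 (p = (5 + 15) - (-12 - 1*(-19)) = 20 - (-12 + 19) = 20 - 1*7 = 20 - 7 = 13)
1/(p + l(P)) = 1/(13 + 2*(-10)/(-1 - 10)) = 1/(13 + 2*(-10)/(-11)) = 1/(13 + 2*(-10)*(-1/11)) = 1/(13 + 20/11) = 1/(163/11) = 11/163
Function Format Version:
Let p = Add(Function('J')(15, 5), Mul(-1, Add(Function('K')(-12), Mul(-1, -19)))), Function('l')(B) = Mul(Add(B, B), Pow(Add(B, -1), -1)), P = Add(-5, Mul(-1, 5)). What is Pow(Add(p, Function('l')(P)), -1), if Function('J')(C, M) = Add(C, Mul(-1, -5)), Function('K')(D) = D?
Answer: Rational(11, 163) ≈ 0.067485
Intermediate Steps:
P = -10 (P = Add(-5, -5) = -10)
Function('J')(C, M) = Add(5, C) (Function('J')(C, M) = Add(C, 5) = Add(5, C))
Function('l')(B) = Mul(2, B, Pow(Add(-1, B), -1)) (Function('l')(B) = Mul(Mul(2, B), Pow(Add(-1, B), -1)) = Mul(2, B, Pow(Add(-1, B), -1)))
p = 13 (p = Add(Add(5, 15), Mul(-1, Add(-12, Mul(-1, -19)))) = Add(20, Mul(-1, Add(-12, 19))) = Add(20, Mul(-1, 7)) = Add(20, -7) = 13)
Pow(Add(p, Function('l')(P)), -1) = Pow(Add(13, Mul(2, -10, Pow(Add(-1, -10), -1))), -1) = Pow(Add(13, Mul(2, -10, Pow(-11, -1))), -1) = Pow(Add(13, Mul(2, -10, Rational(-1, 11))), -1) = Pow(Add(13, Rational(20, 11)), -1) = Pow(Rational(163, 11), -1) = Rational(11, 163)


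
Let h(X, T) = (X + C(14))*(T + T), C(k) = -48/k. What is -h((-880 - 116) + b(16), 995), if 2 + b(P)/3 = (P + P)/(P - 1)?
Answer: 13916468/7 ≈ 1.9881e+6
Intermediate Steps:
b(P) = -6 + 6*P/(-1 + P) (b(P) = -6 + 3*((P + P)/(P - 1)) = -6 + 3*((2*P)/(-1 + P)) = -6 + 3*(2*P/(-1 + P)) = -6 + 6*P/(-1 + P))
h(X, T) = 2*T*(-24/7 + X) (h(X, T) = (X - 48/14)*(T + T) = (X - 48*1/14)*(2*T) = (X - 24/7)*(2*T) = (-24/7 + X)*(2*T) = 2*T*(-24/7 + X))
-h((-880 - 116) + b(16), 995) = -2*995*(-24 + 7*((-880 - 116) + 6/(-1 + 16)))/7 = -2*995*(-24 + 7*(-996 + 6/15))/7 = -2*995*(-24 + 7*(-996 + 6*(1/15)))/7 = -2*995*(-24 + 7*(-996 + 2/5))/7 = -2*995*(-24 + 7*(-4978/5))/7 = -2*995*(-24 - 34846/5)/7 = -2*995*(-34966)/(7*5) = -1*(-13916468/7) = 13916468/7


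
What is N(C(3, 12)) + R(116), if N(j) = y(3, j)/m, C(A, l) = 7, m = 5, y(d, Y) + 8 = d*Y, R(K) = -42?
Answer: -197/5 ≈ -39.400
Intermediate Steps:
y(d, Y) = -8 + Y*d (y(d, Y) = -8 + d*Y = -8 + Y*d)
N(j) = -8/5 + 3*j/5 (N(j) = (-8 + j*3)/5 = (-8 + 3*j)*(⅕) = -8/5 + 3*j/5)
N(C(3, 12)) + R(116) = (-8/5 + (⅗)*7) - 42 = (-8/5 + 21/5) - 42 = 13/5 - 42 = -197/5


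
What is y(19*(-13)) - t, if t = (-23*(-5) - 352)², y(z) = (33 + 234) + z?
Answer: -56149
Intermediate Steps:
y(z) = 267 + z
t = 56169 (t = (115 - 352)² = (-237)² = 56169)
y(19*(-13)) - t = (267 + 19*(-13)) - 1*56169 = (267 - 247) - 56169 = 20 - 56169 = -56149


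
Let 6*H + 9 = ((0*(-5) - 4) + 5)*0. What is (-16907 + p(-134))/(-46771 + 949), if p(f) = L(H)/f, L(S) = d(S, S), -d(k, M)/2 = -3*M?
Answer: 323647/877164 ≈ 0.36897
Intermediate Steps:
d(k, M) = 6*M (d(k, M) = -(-6)*M = 6*M)
H = -3/2 (H = -3/2 + (((0*(-5) - 4) + 5)*0)/6 = -3/2 + (((0 - 4) + 5)*0)/6 = -3/2 + ((-4 + 5)*0)/6 = -3/2 + (1*0)/6 = -3/2 + (⅙)*0 = -3/2 + 0 = -3/2 ≈ -1.5000)
L(S) = 6*S
p(f) = -9/f (p(f) = (6*(-3/2))/f = -9/f)
(-16907 + p(-134))/(-46771 + 949) = (-16907 - 9/(-134))/(-46771 + 949) = (-16907 - 9*(-1/134))/(-45822) = (-16907 + 9/134)*(-1/45822) = -2265529/134*(-1/45822) = 323647/877164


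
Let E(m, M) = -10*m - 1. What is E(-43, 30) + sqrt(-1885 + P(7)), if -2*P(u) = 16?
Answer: 429 + I*sqrt(1893) ≈ 429.0 + 43.509*I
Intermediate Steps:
E(m, M) = -1 - 10*m
P(u) = -8 (P(u) = -1/2*16 = -8)
E(-43, 30) + sqrt(-1885 + P(7)) = (-1 - 10*(-43)) + sqrt(-1885 - 8) = (-1 + 430) + sqrt(-1893) = 429 + I*sqrt(1893)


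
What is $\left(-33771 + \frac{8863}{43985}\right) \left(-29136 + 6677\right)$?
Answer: $\frac{33360791118548}{43985} \approx 7.5846 \cdot 10^{8}$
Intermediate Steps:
$\left(-33771 + \frac{8863}{43985}\right) \left(-29136 + 6677\right) = \left(-33771 + 8863 \cdot \frac{1}{43985}\right) \left(-22459\right) = \left(-33771 + \frac{8863}{43985}\right) \left(-22459\right) = \left(- \frac{1485408572}{43985}\right) \left(-22459\right) = \frac{33360791118548}{43985}$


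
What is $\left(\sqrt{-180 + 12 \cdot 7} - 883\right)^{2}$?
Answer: $779593 - 7064 i \sqrt{6} \approx 7.7959 \cdot 10^{5} - 17303.0 i$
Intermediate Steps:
$\left(\sqrt{-180 + 12 \cdot 7} - 883\right)^{2} = \left(\sqrt{-180 + 84} - 883\right)^{2} = \left(\sqrt{-96} - 883\right)^{2} = \left(4 i \sqrt{6} - 883\right)^{2} = \left(-883 + 4 i \sqrt{6}\right)^{2}$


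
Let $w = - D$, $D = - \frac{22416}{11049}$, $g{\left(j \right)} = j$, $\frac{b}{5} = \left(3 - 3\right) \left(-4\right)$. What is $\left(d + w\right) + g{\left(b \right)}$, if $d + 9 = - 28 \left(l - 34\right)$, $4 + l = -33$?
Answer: $\frac{7296129}{3683} \approx 1981.0$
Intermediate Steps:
$b = 0$ ($b = 5 \left(3 - 3\right) \left(-4\right) = 5 \cdot 0 \left(-4\right) = 5 \cdot 0 = 0$)
$D = - \frac{7472}{3683}$ ($D = \left(-22416\right) \frac{1}{11049} = - \frac{7472}{3683} \approx -2.0288$)
$l = -37$ ($l = -4 - 33 = -37$)
$w = \frac{7472}{3683}$ ($w = \left(-1\right) \left(- \frac{7472}{3683}\right) = \frac{7472}{3683} \approx 2.0288$)
$d = 1979$ ($d = -9 - 28 \left(-37 - 34\right) = -9 - -1988 = -9 + 1988 = 1979$)
$\left(d + w\right) + g{\left(b \right)} = \left(1979 + \frac{7472}{3683}\right) + 0 = \frac{7296129}{3683} + 0 = \frac{7296129}{3683}$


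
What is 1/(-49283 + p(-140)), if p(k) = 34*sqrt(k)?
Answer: -2899/142880937 - 4*I*sqrt(35)/142880937 ≈ -2.029e-5 - 1.6562e-7*I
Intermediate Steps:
1/(-49283 + p(-140)) = 1/(-49283 + 34*sqrt(-140)) = 1/(-49283 + 34*(2*I*sqrt(35))) = 1/(-49283 + 68*I*sqrt(35))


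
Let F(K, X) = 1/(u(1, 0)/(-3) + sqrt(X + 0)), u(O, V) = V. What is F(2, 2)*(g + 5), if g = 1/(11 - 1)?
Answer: 51*sqrt(2)/20 ≈ 3.6062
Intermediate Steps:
F(K, X) = 1/sqrt(X) (F(K, X) = 1/(0/(-3) + sqrt(X + 0)) = 1/(0*(-1/3) + sqrt(X)) = 1/(0 + sqrt(X)) = 1/(sqrt(X)) = 1/sqrt(X))
g = 1/10 ≈ 0.10000
F(2, 2)*(g + 5) = (1/10 + 5)/sqrt(2) = (sqrt(2)/2)*(51/10) = 51*sqrt(2)/20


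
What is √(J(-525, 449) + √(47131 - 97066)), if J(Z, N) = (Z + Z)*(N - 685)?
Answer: √(247800 + I*√49935) ≈ 497.79 + 0.224*I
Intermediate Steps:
J(Z, N) = 2*Z*(-685 + N) (J(Z, N) = (2*Z)*(-685 + N) = 2*Z*(-685 + N))
√(J(-525, 449) + √(47131 - 97066)) = √(2*(-525)*(-685 + 449) + √(47131 - 97066)) = √(2*(-525)*(-236) + √(-49935)) = √(247800 + I*√49935)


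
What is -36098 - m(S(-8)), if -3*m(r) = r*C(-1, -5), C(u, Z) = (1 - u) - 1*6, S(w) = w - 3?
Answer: -108250/3 ≈ -36083.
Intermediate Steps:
S(w) = -3 + w
C(u, Z) = -5 - u (C(u, Z) = (1 - u) - 6 = -5 - u)
m(r) = 4*r/3 (m(r) = -r*(-5 - 1*(-1))/3 = -r*(-5 + 1)/3 = -r*(-4)/3 = -(-4)*r/3 = 4*r/3)
-36098 - m(S(-8)) = -36098 - 4*(-3 - 8)/3 = -36098 - 4*(-11)/3 = -36098 - 1*(-44/3) = -36098 + 44/3 = -108250/3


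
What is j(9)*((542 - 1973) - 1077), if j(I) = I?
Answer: -22572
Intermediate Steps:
j(9)*((542 - 1973) - 1077) = 9*((542 - 1973) - 1077) = 9*(-1431 - 1077) = 9*(-2508) = -22572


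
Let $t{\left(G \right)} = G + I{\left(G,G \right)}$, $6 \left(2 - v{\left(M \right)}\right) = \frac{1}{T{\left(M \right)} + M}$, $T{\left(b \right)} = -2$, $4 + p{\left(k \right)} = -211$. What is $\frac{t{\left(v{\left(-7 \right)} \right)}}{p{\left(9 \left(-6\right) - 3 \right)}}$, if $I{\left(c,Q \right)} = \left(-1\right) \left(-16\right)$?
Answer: $- \frac{973}{11610} \approx -0.083807$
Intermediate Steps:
$I{\left(c,Q \right)} = 16$
$p{\left(k \right)} = -215$ ($p{\left(k \right)} = -4 - 211 = -215$)
$v{\left(M \right)} = 2 - \frac{1}{6 \left(-2 + M\right)}$
$t{\left(G \right)} = 16 + G$ ($t{\left(G \right)} = G + 16 = 16 + G$)
$\frac{t{\left(v{\left(-7 \right)} \right)}}{p{\left(9 \left(-6\right) - 3 \right)}} = \frac{16 + \frac{-25 + 12 \left(-7\right)}{6 \left(-2 - 7\right)}}{-215} = \left(16 + \frac{-25 - 84}{6 \left(-9\right)}\right) \left(- \frac{1}{215}\right) = \left(16 + \frac{1}{6} \left(- \frac{1}{9}\right) \left(-109\right)\right) \left(- \frac{1}{215}\right) = \left(16 + \frac{109}{54}\right) \left(- \frac{1}{215}\right) = \frac{973}{54} \left(- \frac{1}{215}\right) = - \frac{973}{11610}$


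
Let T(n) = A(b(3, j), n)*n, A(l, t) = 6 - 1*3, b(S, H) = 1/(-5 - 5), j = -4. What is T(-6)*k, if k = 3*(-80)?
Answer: 4320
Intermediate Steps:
b(S, H) = -⅒ (b(S, H) = 1/(-10) = -⅒)
A(l, t) = 3 (A(l, t) = 6 - 3 = 3)
k = -240
T(n) = 3*n
T(-6)*k = (3*(-6))*(-240) = -18*(-240) = 4320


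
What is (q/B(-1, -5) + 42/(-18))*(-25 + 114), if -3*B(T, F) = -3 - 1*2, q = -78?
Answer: -65593/15 ≈ -4372.9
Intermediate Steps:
B(T, F) = 5/3 (B(T, F) = -(-3 - 1*2)/3 = -(-3 - 2)/3 = -⅓*(-5) = 5/3)
(q/B(-1, -5) + 42/(-18))*(-25 + 114) = (-78/5/3 + 42/(-18))*(-25 + 114) = (-78*⅗ + 42*(-1/18))*89 = (-234/5 - 7/3)*89 = -737/15*89 = -65593/15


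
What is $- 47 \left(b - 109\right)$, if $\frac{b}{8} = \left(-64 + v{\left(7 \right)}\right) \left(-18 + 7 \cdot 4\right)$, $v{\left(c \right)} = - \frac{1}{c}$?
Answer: $\frac{1724101}{7} \approx 2.463 \cdot 10^{5}$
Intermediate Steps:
$b = - \frac{35920}{7}$ ($b = 8 \left(-64 - \frac{1}{7}\right) \left(-18 + 7 \cdot 4\right) = 8 \left(-64 - \frac{1}{7}\right) \left(-18 + 28\right) = 8 \left(-64 - \frac{1}{7}\right) 10 = 8 \left(\left(- \frac{449}{7}\right) 10\right) = 8 \left(- \frac{4490}{7}\right) = - \frac{35920}{7} \approx -5131.4$)
$- 47 \left(b - 109\right) = - 47 \left(- \frac{35920}{7} - 109\right) = \left(-47\right) \left(- \frac{36683}{7}\right) = \frac{1724101}{7}$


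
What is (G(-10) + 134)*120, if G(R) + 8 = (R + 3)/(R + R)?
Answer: 15162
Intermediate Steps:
G(R) = -8 + (3 + R)/(2*R) (G(R) = -8 + (R + 3)/(R + R) = -8 + (3 + R)/((2*R)) = -8 + (3 + R)*(1/(2*R)) = -8 + (3 + R)/(2*R))
(G(-10) + 134)*120 = ((3/2)*(1 - 5*(-10))/(-10) + 134)*120 = ((3/2)*(-⅒)*(1 + 50) + 134)*120 = ((3/2)*(-⅒)*51 + 134)*120 = (-153/20 + 134)*120 = (2527/20)*120 = 15162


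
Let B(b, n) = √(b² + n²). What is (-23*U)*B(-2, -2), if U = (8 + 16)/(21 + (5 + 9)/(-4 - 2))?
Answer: -414*√2/7 ≈ -83.641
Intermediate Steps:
U = 9/7 (U = 24/(21 + 14/(-6)) = 24/(21 + 14*(-⅙)) = 24/(21 - 7/3) = 24/(56/3) = 24*(3/56) = 9/7 ≈ 1.2857)
(-23*U)*B(-2, -2) = (-23*9/7)*√((-2)² + (-2)²) = -207*√(4 + 4)/7 = -414*√2/7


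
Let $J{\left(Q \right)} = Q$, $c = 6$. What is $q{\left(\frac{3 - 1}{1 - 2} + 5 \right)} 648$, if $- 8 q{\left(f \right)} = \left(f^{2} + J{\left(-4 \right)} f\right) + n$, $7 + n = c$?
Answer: $324$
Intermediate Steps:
$n = -1$ ($n = -7 + 6 = -1$)
$q{\left(f \right)} = \frac{1}{8} + \frac{f}{2} - \frac{f^{2}}{8}$ ($q{\left(f \right)} = - \frac{\left(f^{2} - 4 f\right) - 1}{8} = - \frac{-1 + f^{2} - 4 f}{8} = \frac{1}{8} + \frac{f}{2} - \frac{f^{2}}{8}$)
$q{\left(\frac{3 - 1}{1 - 2} + 5 \right)} 648 = \left(\frac{1}{8} + \frac{\frac{3 - 1}{1 - 2} + 5}{2} - \frac{\left(\frac{3 - 1}{1 - 2} + 5\right)^{2}}{8}\right) 648 = \left(\frac{1}{8} + \frac{\frac{2}{-1} + 5}{2} - \frac{\left(\frac{2}{-1} + 5\right)^{2}}{8}\right) 648 = \left(\frac{1}{8} + \frac{2 \left(-1\right) + 5}{2} - \frac{\left(2 \left(-1\right) + 5\right)^{2}}{8}\right) 648 = \left(\frac{1}{8} + \frac{-2 + 5}{2} - \frac{\left(-2 + 5\right)^{2}}{8}\right) 648 = \left(\frac{1}{8} + \frac{1}{2} \cdot 3 - \frac{3^{2}}{8}\right) 648 = \left(\frac{1}{8} + \frac{3}{2} - \frac{9}{8}\right) 648 = \frac{1}{2} \cdot 648 = 324$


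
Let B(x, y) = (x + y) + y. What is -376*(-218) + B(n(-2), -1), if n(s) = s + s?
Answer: 81962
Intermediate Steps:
n(s) = 2*s
B(x, y) = x + 2*y
-376*(-218) + B(n(-2), -1) = -376*(-218) + (2*(-2) + 2*(-1)) = 81968 + (-4 - 2) = 81968 - 6 = 81962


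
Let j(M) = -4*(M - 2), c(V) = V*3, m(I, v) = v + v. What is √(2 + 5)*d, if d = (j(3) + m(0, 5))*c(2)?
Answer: 36*√7 ≈ 95.247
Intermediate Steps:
m(I, v) = 2*v
c(V) = 3*V
j(M) = 8 - 4*M (j(M) = -4*(-2 + M) = 8 - 4*M)
d = 36 (d = ((8 - 4*3) + 2*5)*(3*2) = ((8 - 12) + 10)*6 = (-4 + 10)*6 = 6*6 = 36)
√(2 + 5)*d = √(2 + 5)*36 = √7*36 = 36*√7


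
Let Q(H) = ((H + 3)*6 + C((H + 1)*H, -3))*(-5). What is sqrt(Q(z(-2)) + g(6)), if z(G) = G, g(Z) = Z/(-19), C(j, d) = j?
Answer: I*sqrt(14554)/19 ≈ 6.3495*I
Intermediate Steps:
g(Z) = -Z/19 (g(Z) = Z*(-1/19) = -Z/19)
Q(H) = -90 - 30*H - 5*H*(1 + H) (Q(H) = ((H + 3)*6 + (H + 1)*H)*(-5) = ((3 + H)*6 + (1 + H)*H)*(-5) = ((18 + 6*H) + H*(1 + H))*(-5) = (18 + 6*H + H*(1 + H))*(-5) = -90 - 30*H - 5*H*(1 + H))
sqrt(Q(z(-2)) + g(6)) = sqrt((-90 - 35*(-2) - 5*(-2)**2) - 1/19*6) = sqrt((-90 + 70 - 5*4) - 6/19) = sqrt((-90 + 70 - 20) - 6/19) = sqrt(-40 - 6/19) = sqrt(-766/19) = I*sqrt(14554)/19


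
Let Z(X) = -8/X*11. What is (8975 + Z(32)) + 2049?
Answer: 44085/4 ≈ 11021.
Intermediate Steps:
Z(X) = -88/X
(8975 + Z(32)) + 2049 = (8975 - 88/32) + 2049 = (8975 - 88*1/32) + 2049 = (8975 - 11/4) + 2049 = 35889/4 + 2049 = 44085/4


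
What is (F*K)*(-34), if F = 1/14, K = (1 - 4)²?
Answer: -153/7 ≈ -21.857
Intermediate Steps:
K = 9 (K = (-3)² = 9)
F = 1/14 ≈ 0.071429
(F*K)*(-34) = ((1/14)*9)*(-34) = (9/14)*(-34) = -153/7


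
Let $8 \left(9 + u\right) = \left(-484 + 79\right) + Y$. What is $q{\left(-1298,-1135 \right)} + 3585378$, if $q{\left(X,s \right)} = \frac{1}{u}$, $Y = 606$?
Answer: $\frac{462513770}{129} \approx 3.5854 \cdot 10^{6}$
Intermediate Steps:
$u = \frac{129}{8}$ ($u = -9 + \frac{\left(-484 + 79\right) + 606}{8} = -9 + \frac{-405 + 606}{8} = -9 + \frac{1}{8} \cdot 201 = -9 + \frac{201}{8} = \frac{129}{8} \approx 16.125$)
$q{\left(X,s \right)} = \frac{8}{129}$ ($q{\left(X,s \right)} = \frac{1}{\frac{129}{8}} = \frac{8}{129}$)
$q{\left(-1298,-1135 \right)} + 3585378 = \frac{8}{129} + 3585378 = \frac{462513770}{129}$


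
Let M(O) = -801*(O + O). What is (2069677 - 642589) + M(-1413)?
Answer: 3690714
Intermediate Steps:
M(O) = -1602*O
(2069677 - 642589) + M(-1413) = (2069677 - 642589) - 1602*(-1413) = 1427088 + 2263626 = 3690714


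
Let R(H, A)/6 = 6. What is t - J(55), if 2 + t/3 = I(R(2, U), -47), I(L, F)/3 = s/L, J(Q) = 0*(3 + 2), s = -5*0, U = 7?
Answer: -6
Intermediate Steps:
R(H, A) = 36 (R(H, A) = 6*6 = 36)
s = 0
J(Q) = 0 (J(Q) = 0*5 = 0)
I(L, F) = 0 (I(L, F) = 3*(0/L) = 3*0 = 0)
t = -6 (t = -6 + 3*0 = -6 + 0 = -6)
t - J(55) = -6 - 1*0 = -6 + 0 = -6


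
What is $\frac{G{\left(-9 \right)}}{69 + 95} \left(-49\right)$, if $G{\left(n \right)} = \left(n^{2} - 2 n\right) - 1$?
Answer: $- \frac{2401}{82} \approx -29.28$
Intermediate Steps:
$G{\left(n \right)} = -1 + n^{2} - 2 n$
$\frac{G{\left(-9 \right)}}{69 + 95} \left(-49\right) = \frac{-1 + \left(-9\right)^{2} - -18}{69 + 95} \left(-49\right) = \frac{-1 + 81 + 18}{164} \left(-49\right) = \frac{1}{164} \cdot 98 \left(-49\right) = \frac{49}{82} \left(-49\right) = - \frac{2401}{82}$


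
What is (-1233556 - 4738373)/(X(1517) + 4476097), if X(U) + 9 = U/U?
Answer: -5971929/4476089 ≈ -1.3342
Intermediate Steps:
X(U) = -8 (X(U) = -9 + U/U = -9 + 1 = -8)
(-1233556 - 4738373)/(X(1517) + 4476097) = (-1233556 - 4738373)/(-8 + 4476097) = -5971929/4476089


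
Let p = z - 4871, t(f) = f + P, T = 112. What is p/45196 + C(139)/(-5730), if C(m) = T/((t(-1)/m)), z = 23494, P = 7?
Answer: -15838147/388459620 ≈ -0.040772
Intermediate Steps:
t(f) = 7 + f (t(f) = f + 7 = 7 + f)
p = 18623 (p = 23494 - 4871 = 18623)
C(m) = 56*m/3 (C(m) = 112/(((7 - 1)/m)) = 112/((6/m)) = 112*(m/6) = 56*m/3)
p/45196 + C(139)/(-5730) = 18623/45196 + ((56/3)*139)/(-5730) = 18623*(1/45196) + (7784/3)*(-1/5730) = 18623/45196 - 3892/8595 = -15838147/388459620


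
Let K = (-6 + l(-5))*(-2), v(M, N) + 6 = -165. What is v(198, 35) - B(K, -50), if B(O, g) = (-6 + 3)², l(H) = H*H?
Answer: -180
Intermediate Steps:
v(M, N) = -171 (v(M, N) = -6 - 165 = -171)
l(H) = H²
K = -38 (K = (-6 + (-5)²)*(-2) = (-6 + 25)*(-2) = 19*(-2) = -38)
B(O, g) = 9 (B(O, g) = (-3)² = 9)
v(198, 35) - B(K, -50) = -171 - 1*9 = -171 - 9 = -180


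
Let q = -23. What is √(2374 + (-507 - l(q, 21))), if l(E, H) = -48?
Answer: √1915 ≈ 43.761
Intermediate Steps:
√(2374 + (-507 - l(q, 21))) = √(2374 + (-507 - 1*(-48))) = √(2374 + (-507 + 48)) = √(2374 - 459) = √1915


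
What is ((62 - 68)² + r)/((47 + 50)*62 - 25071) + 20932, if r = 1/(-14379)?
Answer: 5735798744353/274020603 ≈ 20932.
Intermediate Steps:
r = -1/14379 ≈ -6.9546e-5
((62 - 68)² + r)/((47 + 50)*62 - 25071) + 20932 = ((62 - 68)² - 1/14379)/((47 + 50)*62 - 25071) + 20932 = ((-6)² - 1/14379)/(97*62 - 25071) + 20932 = (36 - 1/14379)/(6014 - 25071) + 20932 = (517643/14379)/(-19057) + 20932 = (517643/14379)*(-1/19057) + 20932 = -517643/274020603 + 20932 = 5735798744353/274020603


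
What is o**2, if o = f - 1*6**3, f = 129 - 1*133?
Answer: 48400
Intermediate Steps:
f = -4 (f = 129 - 133 = -4)
o = -220 (o = -4 - 1*6**3 = -4 - 1*216 = -4 - 216 = -220)
o**2 = (-220)**2 = 48400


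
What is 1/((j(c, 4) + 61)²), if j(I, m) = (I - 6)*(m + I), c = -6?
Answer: 1/7225 ≈ 0.00013841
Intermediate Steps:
j(I, m) = (-6 + I)*(I + m)
1/((j(c, 4) + 61)²) = 1/((((-6)² - 6*(-6) - 6*4 - 6*4) + 61)²) = 1/(((36 + 36 - 24 - 24) + 61)²) = 1/((24 + 61)²) = 1/(85²) = 1/7225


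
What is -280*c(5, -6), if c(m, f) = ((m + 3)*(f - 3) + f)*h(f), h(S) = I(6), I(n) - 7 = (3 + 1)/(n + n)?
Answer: 160160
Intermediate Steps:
I(n) = 7 + 2/n (I(n) = 7 + (3 + 1)/(n + n) = 7 + 4/((2*n)) = 7 + 4*(1/(2*n)) = 7 + 2/n)
h(S) = 22/3 (h(S) = 7 + 2/6 = 7 + 2*(⅙) = 7 + ⅓ = 22/3)
c(m, f) = 22*f/3 + 22*(-3 + f)*(3 + m)/3 (c(m, f) = ((m + 3)*(f - 3) + f)*(22/3) = ((3 + m)*(-3 + f) + f)*(22/3) = ((-3 + f)*(3 + m) + f)*(22/3) = (f + (-3 + f)*(3 + m))*(22/3) = 22*f/3 + 22*(-3 + f)*(3 + m)/3)
-280*c(5, -6) = -280*(-66 - 22*5 + (88/3)*(-6) + (22/3)*(-6)*5) = -280*(-66 - 110 - 176 - 220) = -280*(-572) = 160160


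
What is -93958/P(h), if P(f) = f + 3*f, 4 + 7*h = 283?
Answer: -328853/558 ≈ -589.34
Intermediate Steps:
h = 279/7 (h = -4/7 + (⅐)*283 = -4/7 + 283/7 = 279/7 ≈ 39.857)
P(f) = 4*f
-93958/P(h) = -93958/(4*(279/7)) = -93958/1116/7 = -93958*7/1116 = -328853/558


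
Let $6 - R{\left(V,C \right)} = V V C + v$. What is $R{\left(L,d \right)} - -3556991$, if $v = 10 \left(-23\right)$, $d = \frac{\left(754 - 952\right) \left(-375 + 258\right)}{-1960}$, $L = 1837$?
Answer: $\frac{42573715187}{980} \approx 4.3443 \cdot 10^{7}$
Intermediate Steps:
$d = - \frac{11583}{980}$ ($d = \left(-198\right) \left(-117\right) \left(- \frac{1}{1960}\right) = 23166 \left(- \frac{1}{1960}\right) = - \frac{11583}{980} \approx -11.819$)
$v = -230$
$R{\left(V,C \right)} = 236 - C V^{2}$ ($R{\left(V,C \right)} = 6 - \left(V V C - 230\right) = 6 - \left(V^{2} C - 230\right) = 6 - \left(C V^{2} - 230\right) = 6 - \left(-230 + C V^{2}\right) = 236 - C V^{2}$)
$R{\left(L,d \right)} - -3556991 = \left(236 - - \frac{11583 \cdot 1837^{2}}{980}\right) - -3556991 = \left(236 - \left(- \frac{11583}{980}\right) 3374569\right) + 3556991 = \left(236 + \frac{39087632727}{980}\right) + 3556991 = \frac{39087864007}{980} + 3556991 = \frac{42573715187}{980}$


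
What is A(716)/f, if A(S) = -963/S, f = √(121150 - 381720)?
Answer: 963*I*√260570/186568120 ≈ 0.0026348*I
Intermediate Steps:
f = I*√260570 (f = √(-260570) = I*√260570 ≈ 510.46*I)
A(716)/f = (-963/716)/((I*√260570)) = (-963*1/716)*(-I*√260570/260570) = -(-963)*I*√260570/186568120 = 963*I*√260570/186568120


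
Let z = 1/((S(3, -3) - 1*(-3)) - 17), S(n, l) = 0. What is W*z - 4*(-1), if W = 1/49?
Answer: 2743/686 ≈ 3.9985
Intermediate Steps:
W = 1/49 ≈ 0.020408
z = -1/14 (z = 1/((0 - 1*(-3)) - 17) = 1/((0 + 3) - 17) = 1/(3 - 17) = 1/(-14) = -1/14 ≈ -0.071429)
W*z - 4*(-1) = (1/49)*(-1/14) - 4*(-1) = -1/686 + 4 = 2743/686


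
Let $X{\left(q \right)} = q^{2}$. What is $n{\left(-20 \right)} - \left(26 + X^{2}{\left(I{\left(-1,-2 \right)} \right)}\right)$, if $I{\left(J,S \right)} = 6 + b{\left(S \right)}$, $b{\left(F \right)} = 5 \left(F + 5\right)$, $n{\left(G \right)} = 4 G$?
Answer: $-194587$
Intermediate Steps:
$b{\left(F \right)} = 25 + 5 F$ ($b{\left(F \right)} = 5 \left(5 + F\right) = 25 + 5 F$)
$I{\left(J,S \right)} = 31 + 5 S$ ($I{\left(J,S \right)} = 6 + \left(25 + 5 S\right) = 31 + 5 S$)
$n{\left(-20 \right)} - \left(26 + X^{2}{\left(I{\left(-1,-2 \right)} \right)}\right) = 4 \left(-20\right) - \left(26 + \left(\left(31 + 5 \left(-2\right)\right)^{2}\right)^{2}\right) = -80 - \left(26 + \left(\left(31 - 10\right)^{2}\right)^{2}\right) = -80 - \left(26 + \left(21^{2}\right)^{2}\right) = -80 - 194507 = -194587$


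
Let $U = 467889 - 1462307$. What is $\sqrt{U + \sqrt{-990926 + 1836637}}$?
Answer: $\sqrt{-994418 + \sqrt{845711}} \approx 996.74 i$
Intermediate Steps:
$U = -994418$ ($U = 467889 - 1462307 = -994418$)
$\sqrt{U + \sqrt{-990926 + 1836637}} = \sqrt{-994418 + \sqrt{-990926 + 1836637}} = \sqrt{-994418 + \sqrt{845711}}$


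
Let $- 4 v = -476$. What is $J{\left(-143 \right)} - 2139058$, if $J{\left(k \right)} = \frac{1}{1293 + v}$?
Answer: $- \frac{3020349895}{1412} \approx -2.1391 \cdot 10^{6}$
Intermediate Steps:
$v = 119$ ($v = \left(- \frac{1}{4}\right) \left(-476\right) = 119$)
$J{\left(k \right)} = \frac{1}{1412}$ ($J{\left(k \right)} = \frac{1}{1293 + 119} = \frac{1}{1412}$)
$J{\left(-143 \right)} - 2139058 = \frac{1}{1412} - 2139058 = - \frac{3020349895}{1412}$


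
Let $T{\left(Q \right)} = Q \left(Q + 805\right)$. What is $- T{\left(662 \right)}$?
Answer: $-971154$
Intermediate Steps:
$T{\left(Q \right)} = Q \left(805 + Q\right)$
$- T{\left(662 \right)} = - 662 \left(805 + 662\right) = - 662 \cdot 1467 = \left(-1\right) 971154 = -971154$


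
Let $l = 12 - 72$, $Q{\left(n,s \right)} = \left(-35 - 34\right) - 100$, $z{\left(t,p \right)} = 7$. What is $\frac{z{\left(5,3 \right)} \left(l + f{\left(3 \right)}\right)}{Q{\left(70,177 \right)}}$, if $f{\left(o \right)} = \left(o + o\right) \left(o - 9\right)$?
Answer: $\frac{672}{169} \approx 3.9763$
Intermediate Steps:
$Q{\left(n,s \right)} = -169$ ($Q{\left(n,s \right)} = -69 - 100 = -169$)
$f{\left(o \right)} = 2 o \left(-9 + o\right)$
$l = -60$
$\frac{z{\left(5,3 \right)} \left(l + f{\left(3 \right)}\right)}{Q{\left(70,177 \right)}} = \frac{7 \left(-60 + 2 \cdot 3 \left(-9 + 3\right)\right)}{-169} = 7 \left(-60 + 2 \cdot 3 \left(-6\right)\right) \left(- \frac{1}{169}\right) = 7 \left(-60 - 36\right) \left(- \frac{1}{169}\right) = 7 \left(-96\right) \left(- \frac{1}{169}\right) = \left(-672\right) \left(- \frac{1}{169}\right) = \frac{672}{169}$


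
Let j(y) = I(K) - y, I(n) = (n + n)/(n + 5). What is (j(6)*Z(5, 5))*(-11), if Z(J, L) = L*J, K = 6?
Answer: 1350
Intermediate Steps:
I(n) = 2*n/(5 + n) (I(n) = (2*n)/(5 + n) = 2*n/(5 + n))
Z(J, L) = J*L
j(y) = 12/11 - y (j(y) = 2*6/(5 + 6) - y = 2*6/11 - y = 2*6*(1/11) - y = 12/11 - y)
(j(6)*Z(5, 5))*(-11) = ((12/11 - 1*6)*(5*5))*(-11) = ((12/11 - 6)*25)*(-11) = -54/11*25*(-11) = -1350/11*(-11) = 1350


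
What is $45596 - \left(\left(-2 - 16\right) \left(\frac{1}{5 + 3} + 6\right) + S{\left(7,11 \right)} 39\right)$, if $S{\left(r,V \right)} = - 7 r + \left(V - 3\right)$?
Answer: $\frac{189221}{4} \approx 47305.0$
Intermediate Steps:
$S{\left(r,V \right)} = -3 + V - 7 r$ ($S{\left(r,V \right)} = - 7 r + \left(-3 + V\right) = -3 + V - 7 r$)
$45596 - \left(\left(-2 - 16\right) \left(\frac{1}{5 + 3} + 6\right) + S{\left(7,11 \right)} 39\right) = 45596 - \left(\left(-2 - 16\right) \left(\frac{1}{5 + 3} + 6\right) + \left(-3 + 11 - 49\right) 39\right) = 45596 - \left(\left(-2 - 16\right) \left(\frac{1}{8} + 6\right) + \left(-3 + 11 - 49\right) 39\right) = 45596 - \left(- 18 \left(\frac{1}{8} + 6\right) - 1599\right) = 45596 - \left(\left(-18\right) \frac{49}{8} - 1599\right) = 45596 - \left(- \frac{441}{4} - 1599\right) = 45596 - - \frac{6837}{4} = 45596 + \frac{6837}{4} = \frac{189221}{4}$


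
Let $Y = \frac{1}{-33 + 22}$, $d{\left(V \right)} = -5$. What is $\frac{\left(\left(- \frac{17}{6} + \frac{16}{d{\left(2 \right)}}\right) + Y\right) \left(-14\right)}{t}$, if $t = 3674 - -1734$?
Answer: $\frac{14147}{892320} \approx 0.015854$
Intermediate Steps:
$Y = - \frac{1}{11}$ ($Y = \frac{1}{-11} = - \frac{1}{11} \approx -0.090909$)
$t = 5408$ ($t = 3674 + 1734 = 5408$)
$\frac{\left(\left(- \frac{17}{6} + \frac{16}{d{\left(2 \right)}}\right) + Y\right) \left(-14\right)}{t} = \frac{\left(\left(- \frac{17}{6} + \frac{16}{-5}\right) - \frac{1}{11}\right) \left(-14\right)}{5408} = \left(\left(\left(-17\right) \frac{1}{6} + 16 \left(- \frac{1}{5}\right)\right) - \frac{1}{11}\right) \left(-14\right) \frac{1}{5408} = \left(\left(- \frac{17}{6} - \frac{16}{5}\right) - \frac{1}{11}\right) \left(-14\right) \frac{1}{5408} = \left(- \frac{181}{30} - \frac{1}{11}\right) \left(-14\right) \frac{1}{5408} = \left(- \frac{2021}{330}\right) \left(-14\right) \frac{1}{5408} = \frac{14147}{165} \cdot \frac{1}{5408} = \frac{14147}{892320}$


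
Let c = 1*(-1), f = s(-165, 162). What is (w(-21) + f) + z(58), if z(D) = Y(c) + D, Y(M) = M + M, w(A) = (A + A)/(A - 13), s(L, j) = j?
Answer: 3727/17 ≈ 219.24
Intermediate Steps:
f = 162
c = -1
w(A) = 2*A/(-13 + A) (w(A) = (2*A)/(-13 + A) = 2*A/(-13 + A))
Y(M) = 2*M
z(D) = -2 + D (z(D) = 2*(-1) + D = -2 + D)
(w(-21) + f) + z(58) = (2*(-21)/(-13 - 21) + 162) + (-2 + 58) = (2*(-21)/(-34) + 162) + 56 = (2*(-21)*(-1/34) + 162) + 56 = (21/17 + 162) + 56 = 2775/17 + 56 = 3727/17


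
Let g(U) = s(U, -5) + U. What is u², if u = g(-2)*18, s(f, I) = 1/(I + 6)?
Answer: 324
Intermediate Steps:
s(f, I) = 1/(6 + I)
g(U) = 1 + U (g(U) = 1/(6 - 5) + U = 1/1 + U = 1 + U)
u = -18 (u = (1 - 2)*18 = -1*18 = -18)
u² = (-18)² = 324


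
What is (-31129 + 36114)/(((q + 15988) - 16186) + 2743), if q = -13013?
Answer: -4985/10468 ≈ -0.47621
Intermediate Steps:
(-31129 + 36114)/(((q + 15988) - 16186) + 2743) = (-31129 + 36114)/(((-13013 + 15988) - 16186) + 2743) = 4985/((2975 - 16186) + 2743) = 4985/(-13211 + 2743) = 4985/(-10468) = 4985*(-1/10468) = -4985/10468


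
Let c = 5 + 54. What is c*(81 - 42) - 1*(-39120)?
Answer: 41421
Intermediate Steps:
c = 59
c*(81 - 42) - 1*(-39120) = 59*(81 - 42) - 1*(-39120) = 59*39 + 39120 = 2301 + 39120 = 41421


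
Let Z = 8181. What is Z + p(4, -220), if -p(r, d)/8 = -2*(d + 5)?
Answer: 4741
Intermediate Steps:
p(r, d) = 80 + 16*d (p(r, d) = -(-16)*(d + 5) = -(-16)*(5 + d) = -8*(-10 - 2*d) = 80 + 16*d)
Z + p(4, -220) = 8181 + (80 + 16*(-220)) = 8181 + (80 - 3520) = 8181 - 3440 = 4741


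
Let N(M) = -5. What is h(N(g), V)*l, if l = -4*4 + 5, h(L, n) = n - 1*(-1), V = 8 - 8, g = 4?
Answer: -11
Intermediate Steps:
V = 0
h(L, n) = 1 + n (h(L, n) = n + 1 = 1 + n)
l = -11 (l = -16 + 5 = -11)
h(N(g), V)*l = (1 + 0)*(-11) = 1*(-11) = -11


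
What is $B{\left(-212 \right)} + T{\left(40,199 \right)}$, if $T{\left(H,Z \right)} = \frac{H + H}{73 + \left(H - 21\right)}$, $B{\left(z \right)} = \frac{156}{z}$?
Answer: $\frac{163}{1219} \approx 0.13372$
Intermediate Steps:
$T{\left(H,Z \right)} = \frac{2 H}{52 + H}$ ($T{\left(H,Z \right)} = \frac{2 H}{73 + \left(-21 + H\right)} = \frac{2 H}{52 + H}$)
$B{\left(-212 \right)} + T{\left(40,199 \right)} = \frac{156}{-212} + 2 \cdot 40 \frac{1}{52 + 40} = 156 \left(- \frac{1}{212}\right) + 2 \cdot 40 \cdot \frac{1}{92} = - \frac{39}{53} + 2 \cdot 40 \cdot \frac{1}{92} = - \frac{39}{53} + \frac{20}{23} = \frac{163}{1219}$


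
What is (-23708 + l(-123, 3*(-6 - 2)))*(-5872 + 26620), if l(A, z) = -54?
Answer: -493013976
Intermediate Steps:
(-23708 + l(-123, 3*(-6 - 2)))*(-5872 + 26620) = (-23708 - 54)*(-5872 + 26620) = -23762*20748 = -493013976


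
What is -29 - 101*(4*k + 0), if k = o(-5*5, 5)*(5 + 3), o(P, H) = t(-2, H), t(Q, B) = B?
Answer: -16189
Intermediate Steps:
o(P, H) = H
k = 40 (k = 5*(5 + 3) = 5*8 = 40)
-29 - 101*(4*k + 0) = -29 - 101*(4*40 + 0) = -29 - 101*(160 + 0) = -29 - 101*160 = -29 - 16160 = -16189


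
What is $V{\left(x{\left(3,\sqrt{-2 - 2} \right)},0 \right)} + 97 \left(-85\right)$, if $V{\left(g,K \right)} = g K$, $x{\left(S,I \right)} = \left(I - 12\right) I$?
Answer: $-8245$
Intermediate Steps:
$x{\left(S,I \right)} = I \left(-12 + I\right)$ ($x{\left(S,I \right)} = \left(I - 12\right) I = \left(-12 + I\right) I = I \left(-12 + I\right)$)
$V{\left(g,K \right)} = K g$
$V{\left(x{\left(3,\sqrt{-2 - 2} \right)},0 \right)} + 97 \left(-85\right) = 0 \sqrt{-2 - 2} \left(-12 + \sqrt{-2 - 2}\right) + 97 \left(-85\right) = 0 \sqrt{-4} \left(-12 + \sqrt{-4}\right) - 8245 = 0 \cdot 2 i \left(-12 + 2 i\right) - 8245 = 0 - 8245 = -8245$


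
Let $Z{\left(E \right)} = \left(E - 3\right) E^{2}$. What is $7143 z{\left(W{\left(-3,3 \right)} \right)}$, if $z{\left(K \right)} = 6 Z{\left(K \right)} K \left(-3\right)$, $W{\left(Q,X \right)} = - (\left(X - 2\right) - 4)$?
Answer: $0$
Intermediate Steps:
$Z{\left(E \right)} = E^{2} \left(-3 + E\right)$ ($Z{\left(E \right)} = \left(-3 + E\right) E^{2} = E^{2} \left(-3 + E\right)$)
$W{\left(Q,X \right)} = 6 - X$ ($W{\left(Q,X \right)} = - (\left(-2 + X\right) - 4) = - (-6 + X) = 6 - X$)
$z{\left(K \right)} = - 18 K^{3} \left(-3 + K\right)$ ($z{\left(K \right)} = 6 K^{2} \left(-3 + K\right) K \left(-3\right) = 6 K^{2} \left(-3 + K\right) \left(- 3 K\right) = - 18 K^{3} \left(-3 + K\right)$)
$7143 z{\left(W{\left(-3,3 \right)} \right)} = 7143 \cdot 18 \left(6 - 3\right)^{3} \left(3 - \left(6 - 3\right)\right) = 7143 \cdot 18 \cdot 3^{3} \left(3 - 3\right) = 7143 \cdot 18 \cdot 27 \left(3 - 3\right) = 7143 \cdot 18 \cdot 27 \cdot 0 = 7143 \cdot 0 = 0$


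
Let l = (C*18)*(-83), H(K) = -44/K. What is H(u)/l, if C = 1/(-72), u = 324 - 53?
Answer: -176/22493 ≈ -0.0078247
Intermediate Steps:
u = 271
C = -1/72 ≈ -0.013889
l = 83/4 (l = -1/72*18*(-83) = -¼*(-83) = 83/4 ≈ 20.750)
H(u)/l = (-44/271)/(83/4) = -44*1/271*(4/83) = -44/271*4/83 = -176/22493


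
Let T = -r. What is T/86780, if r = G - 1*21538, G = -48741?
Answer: 70279/86780 ≈ 0.80985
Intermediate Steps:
r = -70279 (r = -48741 - 1*21538 = -48741 - 21538 = -70279)
T = 70279 (T = -1*(-70279) = 70279)
T/86780 = 70279/86780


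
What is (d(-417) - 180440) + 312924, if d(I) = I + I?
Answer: 131650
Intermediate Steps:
d(I) = 2*I
(d(-417) - 180440) + 312924 = (2*(-417) - 180440) + 312924 = (-834 - 180440) + 312924 = -181274 + 312924 = 131650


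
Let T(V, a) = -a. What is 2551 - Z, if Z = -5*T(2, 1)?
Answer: 2546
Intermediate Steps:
Z = 5 (Z = -(-5) = -5*(-1) = 5)
2551 - Z = 2551 - 1*5 = 2551 - 5 = 2546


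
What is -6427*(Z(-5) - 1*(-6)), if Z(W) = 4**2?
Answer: -141394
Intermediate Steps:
Z(W) = 16
-6427*(Z(-5) - 1*(-6)) = -6427*(16 - 1*(-6)) = -6427*(16 + 6) = -6427*22 = -141394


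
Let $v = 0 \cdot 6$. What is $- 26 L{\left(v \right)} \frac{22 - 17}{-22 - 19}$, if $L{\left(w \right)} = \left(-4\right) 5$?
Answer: $- \frac{2600}{41} \approx -63.415$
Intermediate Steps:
$v = 0$
$L{\left(w \right)} = -20$
$- 26 L{\left(v \right)} \frac{22 - 17}{-22 - 19} = \left(-26\right) \left(-20\right) \frac{22 - 17}{-22 - 19} = 520 \frac{5}{-41} = 520 \cdot 5 \left(- \frac{1}{41}\right) = 520 \left(- \frac{5}{41}\right) = - \frac{2600}{41}$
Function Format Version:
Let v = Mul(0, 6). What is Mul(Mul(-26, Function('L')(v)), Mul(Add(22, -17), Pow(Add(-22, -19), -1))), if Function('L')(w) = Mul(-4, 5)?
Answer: Rational(-2600, 41) ≈ -63.415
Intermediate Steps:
v = 0
Function('L')(w) = -20
Mul(Mul(-26, Function('L')(v)), Mul(Add(22, -17), Pow(Add(-22, -19), -1))) = Mul(Mul(-26, -20), Mul(Add(22, -17), Pow(Add(-22, -19), -1))) = Mul(520, Mul(5, Pow(-41, -1))) = Mul(520, Mul(5, Rational(-1, 41))) = Mul(520, Rational(-5, 41)) = Rational(-2600, 41)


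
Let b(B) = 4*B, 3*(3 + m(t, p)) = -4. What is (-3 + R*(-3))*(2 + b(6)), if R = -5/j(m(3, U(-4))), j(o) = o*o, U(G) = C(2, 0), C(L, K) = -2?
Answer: -744/13 ≈ -57.231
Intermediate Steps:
U(G) = -2
m(t, p) = -13/3 (m(t, p) = -3 + (⅓)*(-4) = -3 - 4/3 = -13/3)
j(o) = o²
R = -45/169 (R = -5/((-13/3)²) = -5/169/9 = -5*9/169 = -45/169 ≈ -0.26627)
(-3 + R*(-3))*(2 + b(6)) = (-3 - 45/169*(-3))*(2 + 4*6) = (-3 + 135/169)*(2 + 24) = -372/169*26 = -744/13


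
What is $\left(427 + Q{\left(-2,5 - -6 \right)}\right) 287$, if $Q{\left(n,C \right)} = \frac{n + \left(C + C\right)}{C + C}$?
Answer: $\frac{1350909}{11} \approx 1.2281 \cdot 10^{5}$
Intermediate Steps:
$Q{\left(n,C \right)} = \frac{n + 2 C}{2 C}$
$\left(427 + Q{\left(-2,5 - -6 \right)}\right) 287 = \left(427 + \frac{\left(5 - -6\right) + \frac{1}{2} \left(-2\right)}{5 - -6}\right) 287 = \left(427 + \frac{\left(5 + 6\right) - 1}{5 + 6}\right) 287 = \left(427 + \frac{11 - 1}{11}\right) 287 = \left(427 + \frac{1}{11} \cdot 10\right) 287 = \left(427 + \frac{10}{11}\right) 287 = \frac{4707}{11} \cdot 287 = \frac{1350909}{11}$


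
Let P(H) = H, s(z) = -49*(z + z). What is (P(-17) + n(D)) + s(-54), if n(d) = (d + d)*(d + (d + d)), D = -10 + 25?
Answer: 6625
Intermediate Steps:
s(z) = -98*z
D = 15
n(d) = 6*d**2 (n(d) = (2*d)*(d + 2*d) = (2*d)*(3*d) = 6*d**2)
(P(-17) + n(D)) + s(-54) = (-17 + 6*15**2) - 98*(-54) = (-17 + 6*225) + 5292 = (-17 + 1350) + 5292 = 1333 + 5292 = 6625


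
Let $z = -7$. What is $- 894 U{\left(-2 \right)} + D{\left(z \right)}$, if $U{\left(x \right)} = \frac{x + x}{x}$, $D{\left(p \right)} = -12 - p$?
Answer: $-1793$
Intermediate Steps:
$U{\left(x \right)} = 2$ ($U{\left(x \right)} = \frac{2 x}{x} = 2$)
$- 894 U{\left(-2 \right)} + D{\left(z \right)} = \left(-894\right) 2 - 5 = -1788 + \left(-12 + 7\right) = -1788 - 5 = -1793$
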